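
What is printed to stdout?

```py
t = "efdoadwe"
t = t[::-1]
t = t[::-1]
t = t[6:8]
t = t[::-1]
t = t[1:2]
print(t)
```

reverse → 'ewdaodfe'
reverse → 'efdoadwe'
slice [6:8] → 'we'
reverse → 'ew'
slice [1:2] → 'w'

w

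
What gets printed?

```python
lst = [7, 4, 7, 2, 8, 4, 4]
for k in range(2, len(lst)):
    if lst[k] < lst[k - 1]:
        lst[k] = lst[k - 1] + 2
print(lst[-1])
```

k=2: 7>=4, unchanged → [7, 4, 7, 2, 8, 4, 4]
k=3: 2<7, lst[3] = 7+2 = 9 → [7, 4, 7, 9, 8, 4, 4]
k=4: 8<9, lst[4] = 9+2 = 11 → [7, 4, 7, 9, 11, 4, 4]
k=5: 4<11, lst[5] = 11+2 = 13 → [7, 4, 7, 9, 11, 13, 4]
k=6: 4<13, lst[6] = 13+2 = 15 → [7, 4, 7, 9, 11, 13, 15]

15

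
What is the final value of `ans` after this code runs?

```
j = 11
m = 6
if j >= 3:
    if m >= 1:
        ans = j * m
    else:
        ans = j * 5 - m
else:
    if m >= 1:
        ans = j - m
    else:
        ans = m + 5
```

j=11, m=6
j >= 3 is True; m >= 1 is True
→ ans = j * m = 66

66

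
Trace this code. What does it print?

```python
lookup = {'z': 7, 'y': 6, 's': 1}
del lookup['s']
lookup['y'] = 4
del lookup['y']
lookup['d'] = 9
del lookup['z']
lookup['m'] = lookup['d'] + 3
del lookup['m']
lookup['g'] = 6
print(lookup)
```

del 's' → {'z': 7, 'y': 6}
lookup['y'] = 4 → {'z': 7, 'y': 4}
del 'y' → {'z': 7}
lookup['d'] = 9 → {'z': 7, 'd': 9}
del 'z' → {'d': 9}
lookup['m'] = lookup['d']+3 = 12 → {'d': 9, 'm': 12}
del 'm' → {'d': 9}
lookup['g'] = 6 → {'d': 9, 'g': 6}

{'d': 9, 'g': 6}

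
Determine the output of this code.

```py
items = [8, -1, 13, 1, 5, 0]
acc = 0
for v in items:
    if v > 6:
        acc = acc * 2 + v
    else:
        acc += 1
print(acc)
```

34

v=8: >6, acc = 0*2+8 = 8
v=-1: not >6, acc = 8+1 = 9
v=13: >6, acc = 9*2+13 = 31
v=1: not >6, acc = 31+1 = 32
v=5: not >6, acc = 32+1 = 33
v=0: not >6, acc = 33+1 = 34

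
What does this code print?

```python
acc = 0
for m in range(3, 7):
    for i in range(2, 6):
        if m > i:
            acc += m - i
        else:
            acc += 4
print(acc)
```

44

m=3,i=2: 3>2, acc = 0+1 = 1
m=3,i=3: not 3>3, acc = 1+4 = 5
m=3,i=4: not 3>4, acc = 5+4 = 9
m=3,i=5: not 3>5, acc = 9+4 = 13
m=4,i=2: 4>2, acc = 13+2 = 15
m=4,i=3: 4>3, acc = 15+1 = 16
m=4,i=4: not 4>4, acc = 16+4 = 20
m=4,i=5: not 4>5, acc = 20+4 = 24
m=5,i=2: 5>2, acc = 24+3 = 27
m=5,i=3: 5>3, acc = 27+2 = 29
m=5,i=4: 5>4, acc = 29+1 = 30
m=5,i=5: not 5>5, acc = 30+4 = 34
m=6,i=2: 6>2, acc = 34+4 = 38
m=6,i=3: 6>3, acc = 38+3 = 41
m=6,i=4: 6>4, acc = 41+2 = 43
m=6,i=5: 6>5, acc = 43+1 = 44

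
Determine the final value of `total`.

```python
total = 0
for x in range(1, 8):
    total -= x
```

-28

x=1: total = 0-1 = -1
x=2: total = (-1)-2 = -3
x=3: total = (-3)-3 = -6
x=4: total = (-6)-4 = -10
x=5: total = (-10)-5 = -15
x=6: total = (-15)-6 = -21
x=7: total = (-21)-7 = -28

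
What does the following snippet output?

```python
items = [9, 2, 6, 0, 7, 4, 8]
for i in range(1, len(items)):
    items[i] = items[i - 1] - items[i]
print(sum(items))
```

i=1: items[1] = 9-2 = 7 → [9, 7, 6, 0, 7, 4, 8]
i=2: items[2] = 7-6 = 1 → [9, 7, 1, 0, 7, 4, 8]
i=3: items[3] = 1-0 = 1 → [9, 7, 1, 1, 7, 4, 8]
i=4: items[4] = 1-7 = -6 → [9, 7, 1, 1, -6, 4, 8]
i=5: items[5] = (-6)-4 = -10 → [9, 7, 1, 1, -6, -10, 8]
i=6: items[6] = (-10)-8 = -18 → [9, 7, 1, 1, -6, -10, -18]
sum = -16

-16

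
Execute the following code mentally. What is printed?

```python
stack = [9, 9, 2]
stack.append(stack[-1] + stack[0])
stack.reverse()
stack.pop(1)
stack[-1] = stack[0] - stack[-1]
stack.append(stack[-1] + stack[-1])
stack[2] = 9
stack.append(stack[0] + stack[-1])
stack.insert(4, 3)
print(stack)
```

append stack[-1]+stack[0] = 2+9 = 11 → [9, 9, 2, 11]
reverse → [11, 2, 9, 9]
pop(1) removes 2 → [11, 9, 9]
stack[-1] = stack[0]-stack[-1] = 11-9 = 2 → [11, 9, 2]
append stack[-1]+stack[-1] = 2+2 = 4 → [11, 9, 2, 4]
stack[2] = 9 → [11, 9, 9, 4]
append stack[0]+stack[-1] = 11+4 = 15 → [11, 9, 9, 4, 15]
insert 3 at 4 → [11, 9, 9, 4, 3, 15]

[11, 9, 9, 4, 3, 15]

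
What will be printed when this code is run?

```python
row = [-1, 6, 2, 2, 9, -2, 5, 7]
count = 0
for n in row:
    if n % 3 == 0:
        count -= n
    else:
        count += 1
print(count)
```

n=-1: not %3==0, count = 0+1 = 1
n=6: %3==0, count = 1-6 = -5
n=2: not %3==0, count = (-5)+1 = -4
n=2: not %3==0, count = (-4)+1 = -3
n=9: %3==0, count = (-3)-9 = -12
n=-2: not %3==0, count = (-12)+1 = -11
n=5: not %3==0, count = (-11)+1 = -10
n=7: not %3==0, count = (-10)+1 = -9

-9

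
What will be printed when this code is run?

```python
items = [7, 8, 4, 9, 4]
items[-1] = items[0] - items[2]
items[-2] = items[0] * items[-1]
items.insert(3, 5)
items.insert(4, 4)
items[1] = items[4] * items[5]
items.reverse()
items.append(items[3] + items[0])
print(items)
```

[3, 21, 4, 5, 4, 84, 7, 8]

items[-1] = items[0]-items[2] = 7-4 = 3 → [7, 8, 4, 9, 3]
items[-2] = items[0]*items[-1] = 7*3 = 21 → [7, 8, 4, 21, 3]
insert 5 at 3 → [7, 8, 4, 5, 21, 3]
insert 4 at 4 → [7, 8, 4, 5, 4, 21, 3]
items[1] = items[4]*items[5] = 4*21 = 84 → [7, 84, 4, 5, 4, 21, 3]
reverse → [3, 21, 4, 5, 4, 84, 7]
append items[3]+items[0] = 5+3 = 8 → [3, 21, 4, 5, 4, 84, 7, 8]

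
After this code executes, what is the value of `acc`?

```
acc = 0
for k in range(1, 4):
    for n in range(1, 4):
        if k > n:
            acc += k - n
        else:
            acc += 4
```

k=1,n=1: not 1>1, acc = 0+4 = 4
k=1,n=2: not 1>2, acc = 4+4 = 8
k=1,n=3: not 1>3, acc = 8+4 = 12
k=2,n=1: 2>1, acc = 12+1 = 13
k=2,n=2: not 2>2, acc = 13+4 = 17
k=2,n=3: not 2>3, acc = 17+4 = 21
k=3,n=1: 3>1, acc = 21+2 = 23
k=3,n=2: 3>2, acc = 23+1 = 24
k=3,n=3: not 3>3, acc = 24+4 = 28

28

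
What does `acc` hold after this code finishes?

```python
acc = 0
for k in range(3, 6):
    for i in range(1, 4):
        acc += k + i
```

54

k=3,i=1: acc = 0+4 = 4
k=3,i=2: acc = 4+5 = 9
k=3,i=3: acc = 9+6 = 15
k=4,i=1: acc = 15+5 = 20
k=4,i=2: acc = 20+6 = 26
k=4,i=3: acc = 26+7 = 33
k=5,i=1: acc = 33+6 = 39
k=5,i=2: acc = 39+7 = 46
k=5,i=3: acc = 46+8 = 54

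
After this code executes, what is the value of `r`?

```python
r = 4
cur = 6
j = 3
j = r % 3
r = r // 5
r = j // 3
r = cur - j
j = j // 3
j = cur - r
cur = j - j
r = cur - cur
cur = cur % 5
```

j = 4%3 = 1
r = 4//5 = 0
r = 1//3 = 0
r = 6-1 = 5
j = 1//3 = 0
j = 6-5 = 1
cur = 1-1 = 0
r = 0-0 = 0
cur = 0%5 = 0

0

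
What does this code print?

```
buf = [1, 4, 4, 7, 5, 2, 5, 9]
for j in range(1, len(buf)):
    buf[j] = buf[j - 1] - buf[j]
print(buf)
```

[1, -3, -7, -14, -19, -21, -26, -35]

j=1: buf[1] = 1-4 = -3 → [1, -3, 4, 7, 5, 2, 5, 9]
j=2: buf[2] = (-3)-4 = -7 → [1, -3, -7, 7, 5, 2, 5, 9]
j=3: buf[3] = (-7)-7 = -14 → [1, -3, -7, -14, 5, 2, 5, 9]
j=4: buf[4] = (-14)-5 = -19 → [1, -3, -7, -14, -19, 2, 5, 9]
j=5: buf[5] = (-19)-2 = -21 → [1, -3, -7, -14, -19, -21, 5, 9]
j=6: buf[6] = (-21)-5 = -26 → [1, -3, -7, -14, -19, -21, -26, 9]
j=7: buf[7] = (-26)-9 = -35 → [1, -3, -7, -14, -19, -21, -26, -35]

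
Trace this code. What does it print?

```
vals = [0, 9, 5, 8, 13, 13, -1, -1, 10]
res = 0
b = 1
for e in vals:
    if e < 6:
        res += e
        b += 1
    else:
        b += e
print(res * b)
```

e=0: <6, res = 0+0 = 0; b=2
e=9: not <6; b=11
e=5: <6, res = 0+5 = 5; b=12
e=8: not <6; b=20
e=13: not <6; b=33
e=13: not <6; b=46
e=-1: <6, res = 5+(-1) = 4; b=47
e=-1: <6, res = 4+(-1) = 3; b=48
e=10: not <6; b=58
res*b = 3*58 = 174

174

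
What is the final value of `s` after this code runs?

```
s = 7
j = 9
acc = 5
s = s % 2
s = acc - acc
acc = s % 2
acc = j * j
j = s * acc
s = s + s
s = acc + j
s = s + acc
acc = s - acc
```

162

s = 7%2 = 1
s = 5-5 = 0
acc = 0%2 = 0
acc = 9*9 = 81
j = 0*81 = 0
s = 0+0 = 0
s = 81+0 = 81
s = 81+81 = 162
acc = 162-81 = 81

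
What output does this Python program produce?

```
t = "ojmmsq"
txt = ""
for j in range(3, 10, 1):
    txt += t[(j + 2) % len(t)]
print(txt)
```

qojmmsq

j=3: add t[5]='q' → 'q'
j=4: add t[0]='o' → 'qo'
j=5: add t[1]='j' → 'qoj'
j=6: add t[2]='m' → 'qojm'
j=7: add t[3]='m' → 'qojmm'
j=8: add t[4]='s' → 'qojmms'
j=9: add t[5]='q' → 'qojmmsq'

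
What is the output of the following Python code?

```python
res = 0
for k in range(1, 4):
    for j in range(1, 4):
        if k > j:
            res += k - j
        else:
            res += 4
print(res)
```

28

k=1,j=1: not 1>1, res = 0+4 = 4
k=1,j=2: not 1>2, res = 4+4 = 8
k=1,j=3: not 1>3, res = 8+4 = 12
k=2,j=1: 2>1, res = 12+1 = 13
k=2,j=2: not 2>2, res = 13+4 = 17
k=2,j=3: not 2>3, res = 17+4 = 21
k=3,j=1: 3>1, res = 21+2 = 23
k=3,j=2: 3>2, res = 23+1 = 24
k=3,j=3: not 3>3, res = 24+4 = 28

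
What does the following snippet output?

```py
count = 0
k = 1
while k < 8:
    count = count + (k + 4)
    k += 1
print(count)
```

56

k=1: count = 0+5 = 5
k=2: count = 5+6 = 11
k=3: count = 11+7 = 18
k=4: count = 18+8 = 26
k=5: count = 26+9 = 35
k=6: count = 35+10 = 45
k=7: count = 45+11 = 56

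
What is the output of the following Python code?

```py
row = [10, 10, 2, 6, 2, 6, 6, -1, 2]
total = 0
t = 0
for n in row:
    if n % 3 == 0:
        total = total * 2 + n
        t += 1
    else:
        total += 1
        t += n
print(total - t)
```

n=10: not %3==0, total = 0+1 = 1; t=10
n=10: not %3==0, total = 1+1 = 2; t=20
n=2: not %3==0, total = 2+1 = 3; t=22
n=6: %3==0, total = 3*2+6 = 12; t=23
n=2: not %3==0, total = 12+1 = 13; t=25
n=6: %3==0, total = 13*2+6 = 32; t=26
n=6: %3==0, total = 32*2+6 = 70; t=27
n=-1: not %3==0, total = 70+1 = 71; t=26
n=2: not %3==0, total = 71+1 = 72; t=28
total-t = 72-28 = 44

44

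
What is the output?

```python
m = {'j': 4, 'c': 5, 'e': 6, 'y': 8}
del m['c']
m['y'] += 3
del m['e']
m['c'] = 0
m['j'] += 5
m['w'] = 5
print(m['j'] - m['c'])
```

del 'c' → {'j': 4, 'e': 6, 'y': 8}
m['y'] = 8+3 = 11 → {'j': 4, 'e': 6, 'y': 11}
del 'e' → {'j': 4, 'y': 11}
m['c'] = 0 → {'j': 4, 'y': 11, 'c': 0}
m['j'] = 4+5 = 9 → {'j': 9, 'y': 11, 'c': 0}
m['w'] = 5 → {'j': 9, 'y': 11, 'c': 0, 'w': 5}
m['j']-m['c'] = 9-0 = 9

9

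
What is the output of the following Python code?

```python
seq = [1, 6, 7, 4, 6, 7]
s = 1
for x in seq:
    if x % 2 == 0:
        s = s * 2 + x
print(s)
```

46

x=1: not even
x=6: even, s = 1*2+6 = 8
x=7: not even
x=4: even, s = 8*2+4 = 20
x=6: even, s = 20*2+6 = 46
x=7: not even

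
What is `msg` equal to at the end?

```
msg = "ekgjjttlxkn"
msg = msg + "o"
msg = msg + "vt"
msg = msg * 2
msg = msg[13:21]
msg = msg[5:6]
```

+ 'o' → 'ekgjjttlxkno'
+ 'vt' → 'ekgjjttlxknovt'
repeat ×2 → 'ekgjjttlxknovtekgjjttlxknovt'
slice [13:21] → 'tekgjjtt'
slice [5:6] → 'j'

'j'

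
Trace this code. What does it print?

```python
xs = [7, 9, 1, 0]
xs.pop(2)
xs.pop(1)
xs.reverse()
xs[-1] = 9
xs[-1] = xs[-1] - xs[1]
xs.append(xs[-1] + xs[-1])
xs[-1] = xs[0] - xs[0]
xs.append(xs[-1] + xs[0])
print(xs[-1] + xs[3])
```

pop(2) removes 1 → [7, 9, 0]
pop(1) removes 9 → [7, 0]
reverse → [0, 7]
xs[-1] = 9 → [0, 9]
xs[-1] = xs[-1]-xs[1] = 9-9 = 0 → [0, 0]
append xs[-1]+xs[-1] = 0+0 = 0 → [0, 0, 0]
xs[-1] = xs[0]-xs[0] = 0-0 = 0 → [0, 0, 0]
append xs[-1]+xs[0] = 0+0 = 0 → [0, 0, 0, 0]
xs[-1]+xs[3] = 0+0 = 0

0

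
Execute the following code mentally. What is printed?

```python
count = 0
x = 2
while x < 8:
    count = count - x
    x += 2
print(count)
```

x=2: count = 0-2 = -2
x=4: count = (-2)-4 = -6
x=6: count = (-6)-6 = -12

-12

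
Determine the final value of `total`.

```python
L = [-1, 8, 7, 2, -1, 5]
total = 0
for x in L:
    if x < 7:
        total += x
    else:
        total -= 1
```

x=-1: <7, total = 0+(-1) = -1
x=8: not <7, total = (-1)-1 = -2
x=7: not <7, total = (-2)-1 = -3
x=2: <7, total = (-3)+2 = -1
x=-1: <7, total = (-1)+(-1) = -2
x=5: <7, total = (-2)+5 = 3

3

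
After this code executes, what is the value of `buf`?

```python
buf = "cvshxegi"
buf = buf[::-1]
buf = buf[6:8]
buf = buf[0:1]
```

reverse → 'igexhsvc'
slice [6:8] → 'vc'
slice [0:1] → 'v'

'v'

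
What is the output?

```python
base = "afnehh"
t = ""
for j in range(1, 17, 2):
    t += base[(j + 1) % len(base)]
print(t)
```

nhanhanh

j=1: add base[2]='n' → 'n'
j=3: add base[4]='h' → 'nh'
j=5: add base[0]='a' → 'nha'
j=7: add base[2]='n' → 'nhan'
j=9: add base[4]='h' → 'nhanh'
j=11: add base[0]='a' → 'nhanha'
j=13: add base[2]='n' → 'nhanhan'
j=15: add base[4]='h' → 'nhanhanh'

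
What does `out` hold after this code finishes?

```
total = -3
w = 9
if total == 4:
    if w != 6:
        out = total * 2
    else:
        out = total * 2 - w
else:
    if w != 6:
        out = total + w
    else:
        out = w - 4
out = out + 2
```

8

total=-3, w=9
total == 4 is False; w != 6 is True
→ out = total + w = 6
out = 6+2 = 8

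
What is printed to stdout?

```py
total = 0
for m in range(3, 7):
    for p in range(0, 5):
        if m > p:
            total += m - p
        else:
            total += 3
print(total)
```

m=3,p=0: 3>0, total = 0+3 = 3
m=3,p=1: 3>1, total = 3+2 = 5
m=3,p=2: 3>2, total = 5+1 = 6
m=3,p=3: not 3>3, total = 6+3 = 9
m=3,p=4: not 3>4, total = 9+3 = 12
m=4,p=0: 4>0, total = 12+4 = 16
m=4,p=1: 4>1, total = 16+3 = 19
m=4,p=2: 4>2, total = 19+2 = 21
m=4,p=3: 4>3, total = 21+1 = 22
m=4,p=4: not 4>4, total = 22+3 = 25
m=5,p=0: 5>0, total = 25+5 = 30
m=5,p=1: 5>1, total = 30+4 = 34
m=5,p=2: 5>2, total = 34+3 = 37
m=5,p=3: 5>3, total = 37+2 = 39
m=5,p=4: 5>4, total = 39+1 = 40
m=6,p=0: 6>0, total = 40+6 = 46
m=6,p=1: 6>1, total = 46+5 = 51
m=6,p=2: 6>2, total = 51+4 = 55
m=6,p=3: 6>3, total = 55+3 = 58
m=6,p=4: 6>4, total = 58+2 = 60

60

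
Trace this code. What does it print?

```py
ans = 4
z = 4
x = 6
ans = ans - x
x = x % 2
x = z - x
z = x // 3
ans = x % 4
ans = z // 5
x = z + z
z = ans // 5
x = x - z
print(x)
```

ans = 4-6 = -2
x = 6%2 = 0
x = 4-0 = 4
z = 4//3 = 1
ans = 4%4 = 0
ans = 1//5 = 0
x = 1+1 = 2
z = 0//5 = 0
x = 2-0 = 2

2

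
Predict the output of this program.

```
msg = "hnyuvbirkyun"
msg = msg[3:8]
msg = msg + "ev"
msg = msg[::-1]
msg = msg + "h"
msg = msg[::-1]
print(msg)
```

slice [3:8] → 'uvbir'
+ 'ev' → 'uvbirev'
reverse → 'veribvu'
+ 'h' → 'veribvuh'
reverse → 'huvbirev'

huvbirev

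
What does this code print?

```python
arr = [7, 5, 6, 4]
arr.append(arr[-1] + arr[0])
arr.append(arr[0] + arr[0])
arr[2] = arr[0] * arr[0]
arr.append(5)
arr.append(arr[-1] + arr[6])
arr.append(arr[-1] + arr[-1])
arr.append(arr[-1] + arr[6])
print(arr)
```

[7, 5, 49, 4, 11, 14, 5, 10, 20, 25]

append arr[-1]+arr[0] = 4+7 = 11 → [7, 5, 6, 4, 11]
append arr[0]+arr[0] = 7+7 = 14 → [7, 5, 6, 4, 11, 14]
arr[2] = arr[0]*arr[0] = 7*7 = 49 → [7, 5, 49, 4, 11, 14]
append 5 → [7, 5, 49, 4, 11, 14, 5]
append arr[-1]+arr[6] = 5+5 = 10 → [7, 5, 49, 4, 11, 14, 5, 10]
append arr[-1]+arr[-1] = 10+10 = 20 → [7, 5, 49, 4, 11, 14, 5, 10, 20]
append arr[-1]+arr[6] = 20+5 = 25 → [7, 5, 49, 4, 11, 14, 5, 10, 20, 25]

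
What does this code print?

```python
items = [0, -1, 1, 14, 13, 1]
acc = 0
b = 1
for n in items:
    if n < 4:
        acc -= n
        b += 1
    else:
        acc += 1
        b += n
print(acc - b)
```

n=0: <4, acc = 0-0 = 0; b=2
n=-1: <4, acc = 0-(-1) = 1; b=3
n=1: <4, acc = 1-1 = 0; b=4
n=14: not <4, acc = 0+1 = 1; b=18
n=13: not <4, acc = 1+1 = 2; b=31
n=1: <4, acc = 2-1 = 1; b=32
acc-b = 1-32 = -31

-31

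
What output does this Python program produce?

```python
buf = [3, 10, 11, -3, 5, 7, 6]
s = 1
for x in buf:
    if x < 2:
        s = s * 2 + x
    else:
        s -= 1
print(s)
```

x=3: not <2, s = 1-1 = 0
x=10: not <2, s = 0-1 = -1
x=11: not <2, s = (-1)-1 = -2
x=-3: <2, s = (-2)*2+(-3) = -7
x=5: not <2, s = (-7)-1 = -8
x=7: not <2, s = (-8)-1 = -9
x=6: not <2, s = (-9)-1 = -10

-10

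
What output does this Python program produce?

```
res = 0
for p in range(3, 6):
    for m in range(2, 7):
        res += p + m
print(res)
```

120

p=3,m=2: res = 0+5 = 5
p=3,m=3: res = 5+6 = 11
p=3,m=4: res = 11+7 = 18
p=3,m=5: res = 18+8 = 26
p=3,m=6: res = 26+9 = 35
p=4,m=2: res = 35+6 = 41
p=4,m=3: res = 41+7 = 48
p=4,m=4: res = 48+8 = 56
p=4,m=5: res = 56+9 = 65
p=4,m=6: res = 65+10 = 75
p=5,m=2: res = 75+7 = 82
p=5,m=3: res = 82+8 = 90
p=5,m=4: res = 90+9 = 99
p=5,m=5: res = 99+10 = 109
p=5,m=6: res = 109+11 = 120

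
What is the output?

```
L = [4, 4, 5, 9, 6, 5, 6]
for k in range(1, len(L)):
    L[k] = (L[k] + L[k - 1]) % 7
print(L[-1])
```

4

k=1: L[1] = (4+4)%7 = 1 → [4, 1, 5, 9, 6, 5, 6]
k=2: L[2] = (5+1)%7 = 6 → [4, 1, 6, 9, 6, 5, 6]
k=3: L[3] = (9+6)%7 = 1 → [4, 1, 6, 1, 6, 5, 6]
k=4: L[4] = (6+1)%7 = 0 → [4, 1, 6, 1, 0, 5, 6]
k=5: L[5] = (5+0)%7 = 5 → [4, 1, 6, 1, 0, 5, 6]
k=6: L[6] = (6+5)%7 = 4 → [4, 1, 6, 1, 0, 5, 4]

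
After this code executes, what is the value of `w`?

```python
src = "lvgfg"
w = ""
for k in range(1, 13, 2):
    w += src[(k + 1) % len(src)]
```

k=1: add src[2]='g' → 'g'
k=3: add src[4]='g' → 'gg'
k=5: add src[1]='v' → 'ggv'
k=7: add src[3]='f' → 'ggvf'
k=9: add src[0]='l' → 'ggvfl'
k=11: add src[2]='g' → 'ggvflg'

'ggvflg'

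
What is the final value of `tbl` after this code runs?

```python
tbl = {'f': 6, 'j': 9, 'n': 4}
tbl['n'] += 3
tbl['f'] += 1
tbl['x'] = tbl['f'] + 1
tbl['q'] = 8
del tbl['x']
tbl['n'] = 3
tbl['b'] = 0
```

tbl['n'] = 4+3 = 7 → {'f': 6, 'j': 9, 'n': 7}
tbl['f'] = 6+1 = 7 → {'f': 7, 'j': 9, 'n': 7}
tbl['x'] = tbl['f']+1 = 8 → {'f': 7, 'j': 9, 'n': 7, 'x': 8}
tbl['q'] = 8 → {'f': 7, 'j': 9, 'n': 7, 'x': 8, 'q': 8}
del 'x' → {'f': 7, 'j': 9, 'n': 7, 'q': 8}
tbl['n'] = 3 → {'f': 7, 'j': 9, 'n': 3, 'q': 8}
tbl['b'] = 0 → {'f': 7, 'j': 9, 'n': 3, 'q': 8, 'b': 0}

{'f': 7, 'j': 9, 'n': 3, 'q': 8, 'b': 0}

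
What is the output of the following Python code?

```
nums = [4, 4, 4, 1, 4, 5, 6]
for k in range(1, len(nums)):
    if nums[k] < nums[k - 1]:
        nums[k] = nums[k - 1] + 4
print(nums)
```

[4, 4, 4, 8, 12, 16, 20]

k=1: 4>=4, unchanged → [4, 4, 4, 1, 4, 5, 6]
k=2: 4>=4, unchanged → [4, 4, 4, 1, 4, 5, 6]
k=3: 1<4, nums[3] = 4+4 = 8 → [4, 4, 4, 8, 4, 5, 6]
k=4: 4<8, nums[4] = 8+4 = 12 → [4, 4, 4, 8, 12, 5, 6]
k=5: 5<12, nums[5] = 12+4 = 16 → [4, 4, 4, 8, 12, 16, 6]
k=6: 6<16, nums[6] = 16+4 = 20 → [4, 4, 4, 8, 12, 16, 20]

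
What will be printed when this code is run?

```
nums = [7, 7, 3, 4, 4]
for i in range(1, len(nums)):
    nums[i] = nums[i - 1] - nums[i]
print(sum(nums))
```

-14

i=1: nums[1] = 7-7 = 0 → [7, 0, 3, 4, 4]
i=2: nums[2] = 0-3 = -3 → [7, 0, -3, 4, 4]
i=3: nums[3] = (-3)-4 = -7 → [7, 0, -3, -7, 4]
i=4: nums[4] = (-7)-4 = -11 → [7, 0, -3, -7, -11]
sum = -14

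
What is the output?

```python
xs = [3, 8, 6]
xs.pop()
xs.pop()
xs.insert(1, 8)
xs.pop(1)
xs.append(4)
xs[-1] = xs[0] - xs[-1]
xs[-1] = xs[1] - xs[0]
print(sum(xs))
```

-1

pop() removes 6 → [3, 8]
pop() removes 8 → [3]
insert 8 at 1 → [3, 8]
pop(1) removes 8 → [3]
append 4 → [3, 4]
xs[-1] = xs[0]-xs[-1] = 3-4 = -1 → [3, -1]
xs[-1] = xs[1]-xs[0] = (-1)-3 = -4 → [3, -4]
sum = -1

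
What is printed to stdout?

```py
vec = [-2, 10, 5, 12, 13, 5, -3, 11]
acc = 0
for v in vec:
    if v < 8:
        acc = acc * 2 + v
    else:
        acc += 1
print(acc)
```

28

v=-2: <8, acc = 0*2+(-2) = -2
v=10: not <8, acc = (-2)+1 = -1
v=5: <8, acc = (-1)*2+5 = 3
v=12: not <8, acc = 3+1 = 4
v=13: not <8, acc = 4+1 = 5
v=5: <8, acc = 5*2+5 = 15
v=-3: <8, acc = 15*2+(-3) = 27
v=11: not <8, acc = 27+1 = 28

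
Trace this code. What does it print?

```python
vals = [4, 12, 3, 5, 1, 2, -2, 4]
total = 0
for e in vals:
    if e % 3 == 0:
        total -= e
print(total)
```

-15

e=4: not %3==0
e=12: %3==0, total = 0-12 = -12
e=3: %3==0, total = (-12)-3 = -15
e=5: not %3==0
e=1: not %3==0
e=2: not %3==0
e=-2: not %3==0
e=4: not %3==0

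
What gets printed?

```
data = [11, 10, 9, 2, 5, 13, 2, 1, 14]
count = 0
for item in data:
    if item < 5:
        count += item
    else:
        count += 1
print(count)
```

11

item=11: not <5, count = 0+1 = 1
item=10: not <5, count = 1+1 = 2
item=9: not <5, count = 2+1 = 3
item=2: <5, count = 3+2 = 5
item=5: not <5, count = 5+1 = 6
item=13: not <5, count = 6+1 = 7
item=2: <5, count = 7+2 = 9
item=1: <5, count = 9+1 = 10
item=14: not <5, count = 10+1 = 11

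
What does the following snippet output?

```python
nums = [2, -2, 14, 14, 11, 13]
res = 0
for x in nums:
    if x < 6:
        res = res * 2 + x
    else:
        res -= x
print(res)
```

x=2: <6, res = 0*2+2 = 2
x=-2: <6, res = 2*2+(-2) = 2
x=14: not <6, res = 2-14 = -12
x=14: not <6, res = (-12)-14 = -26
x=11: not <6, res = (-26)-11 = -37
x=13: not <6, res = (-37)-13 = -50

-50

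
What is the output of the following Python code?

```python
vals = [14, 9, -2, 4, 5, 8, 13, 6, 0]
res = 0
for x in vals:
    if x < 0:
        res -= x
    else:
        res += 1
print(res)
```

10

x=14: not <0, res = 0+1 = 1
x=9: not <0, res = 1+1 = 2
x=-2: <0, res = 2-(-2) = 4
x=4: not <0, res = 4+1 = 5
x=5: not <0, res = 5+1 = 6
x=8: not <0, res = 6+1 = 7
x=13: not <0, res = 7+1 = 8
x=6: not <0, res = 8+1 = 9
x=0: not <0, res = 9+1 = 10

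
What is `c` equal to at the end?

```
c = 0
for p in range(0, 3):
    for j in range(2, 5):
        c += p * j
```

p=0,j=2: c = 0+0 = 0
p=0,j=3: c = 0+0 = 0
p=0,j=4: c = 0+0 = 0
p=1,j=2: c = 0+2 = 2
p=1,j=3: c = 2+3 = 5
p=1,j=4: c = 5+4 = 9
p=2,j=2: c = 9+4 = 13
p=2,j=3: c = 13+6 = 19
p=2,j=4: c = 19+8 = 27

27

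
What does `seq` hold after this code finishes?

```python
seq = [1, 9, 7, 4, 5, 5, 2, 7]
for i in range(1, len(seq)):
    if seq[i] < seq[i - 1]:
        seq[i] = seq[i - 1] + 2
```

[1, 9, 11, 13, 15, 17, 19, 21]

i=1: 9>=1, unchanged → [1, 9, 7, 4, 5, 5, 2, 7]
i=2: 7<9, seq[2] = 9+2 = 11 → [1, 9, 11, 4, 5, 5, 2, 7]
i=3: 4<11, seq[3] = 11+2 = 13 → [1, 9, 11, 13, 5, 5, 2, 7]
i=4: 5<13, seq[4] = 13+2 = 15 → [1, 9, 11, 13, 15, 5, 2, 7]
i=5: 5<15, seq[5] = 15+2 = 17 → [1, 9, 11, 13, 15, 17, 2, 7]
i=6: 2<17, seq[6] = 17+2 = 19 → [1, 9, 11, 13, 15, 17, 19, 7]
i=7: 7<19, seq[7] = 19+2 = 21 → [1, 9, 11, 13, 15, 17, 19, 21]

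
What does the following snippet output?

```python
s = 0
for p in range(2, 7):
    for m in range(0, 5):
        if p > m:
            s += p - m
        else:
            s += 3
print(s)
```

p=2,m=0: 2>0, s = 0+2 = 2
p=2,m=1: 2>1, s = 2+1 = 3
p=2,m=2: not 2>2, s = 3+3 = 6
p=2,m=3: not 2>3, s = 6+3 = 9
p=2,m=4: not 2>4, s = 9+3 = 12
p=3,m=0: 3>0, s = 12+3 = 15
p=3,m=1: 3>1, s = 15+2 = 17
p=3,m=2: 3>2, s = 17+1 = 18
p=3,m=3: not 3>3, s = 18+3 = 21
p=3,m=4: not 3>4, s = 21+3 = 24
p=4,m=0: 4>0, s = 24+4 = 28
p=4,m=1: 4>1, s = 28+3 = 31
p=4,m=2: 4>2, s = 31+2 = 33
p=4,m=3: 4>3, s = 33+1 = 34
p=4,m=4: not 4>4, s = 34+3 = 37
p=5,m=0: 5>0, s = 37+5 = 42
p=5,m=1: 5>1, s = 42+4 = 46
p=5,m=2: 5>2, s = 46+3 = 49
p=5,m=3: 5>3, s = 49+2 = 51
p=5,m=4: 5>4, s = 51+1 = 52
p=6,m=0: 6>0, s = 52+6 = 58
p=6,m=1: 6>1, s = 58+5 = 63
p=6,m=2: 6>2, s = 63+4 = 67
p=6,m=3: 6>3, s = 67+3 = 70
p=6,m=4: 6>4, s = 70+2 = 72

72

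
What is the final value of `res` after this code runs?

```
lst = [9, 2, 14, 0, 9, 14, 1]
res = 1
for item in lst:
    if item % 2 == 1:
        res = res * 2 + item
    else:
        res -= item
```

item=9: odd, res = 1*2+9 = 11
item=2: not odd, res = 11-2 = 9
item=14: not odd, res = 9-14 = -5
item=0: not odd, res = (-5)-0 = -5
item=9: odd, res = (-5)*2+9 = -1
item=14: not odd, res = (-1)-14 = -15
item=1: odd, res = (-15)*2+1 = -29

-29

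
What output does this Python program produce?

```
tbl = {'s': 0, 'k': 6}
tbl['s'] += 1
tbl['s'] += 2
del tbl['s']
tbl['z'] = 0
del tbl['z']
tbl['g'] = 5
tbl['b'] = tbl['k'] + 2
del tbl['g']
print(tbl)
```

tbl['s'] = 0+1 = 1 → {'s': 1, 'k': 6}
tbl['s'] = 1+2 = 3 → {'s': 3, 'k': 6}
del 's' → {'k': 6}
tbl['z'] = 0 → {'k': 6, 'z': 0}
del 'z' → {'k': 6}
tbl['g'] = 5 → {'k': 6, 'g': 5}
tbl['b'] = tbl['k']+2 = 8 → {'k': 6, 'g': 5, 'b': 8}
del 'g' → {'k': 6, 'b': 8}

{'k': 6, 'b': 8}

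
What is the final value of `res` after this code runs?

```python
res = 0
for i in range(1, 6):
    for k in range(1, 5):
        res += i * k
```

i=1,k=1: res = 0+1 = 1
i=1,k=2: res = 1+2 = 3
i=1,k=3: res = 3+3 = 6
i=1,k=4: res = 6+4 = 10
i=2,k=1: res = 10+2 = 12
i=2,k=2: res = 12+4 = 16
i=2,k=3: res = 16+6 = 22
i=2,k=4: res = 22+8 = 30
i=3,k=1: res = 30+3 = 33
i=3,k=2: res = 33+6 = 39
i=3,k=3: res = 39+9 = 48
i=3,k=4: res = 48+12 = 60
i=4,k=1: res = 60+4 = 64
i=4,k=2: res = 64+8 = 72
i=4,k=3: res = 72+12 = 84
i=4,k=4: res = 84+16 = 100
i=5,k=1: res = 100+5 = 105
i=5,k=2: res = 105+10 = 115
i=5,k=3: res = 115+15 = 130
i=5,k=4: res = 130+20 = 150

150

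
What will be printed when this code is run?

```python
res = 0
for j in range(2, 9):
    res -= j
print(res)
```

-35

j=2: res = 0-2 = -2
j=3: res = (-2)-3 = -5
j=4: res = (-5)-4 = -9
j=5: res = (-9)-5 = -14
j=6: res = (-14)-6 = -20
j=7: res = (-20)-7 = -27
j=8: res = (-27)-8 = -35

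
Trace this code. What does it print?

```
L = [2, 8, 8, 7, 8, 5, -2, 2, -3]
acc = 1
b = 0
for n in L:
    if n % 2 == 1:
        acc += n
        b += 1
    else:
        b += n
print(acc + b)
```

39

n=2: not odd; b=2
n=8: not odd; b=10
n=8: not odd; b=18
n=7: odd, acc = 1+7 = 8; b=19
n=8: not odd; b=27
n=5: odd, acc = 8+5 = 13; b=28
n=-2: not odd; b=26
n=2: not odd; b=28
n=-3: odd, acc = 13+(-3) = 10; b=29
acc+b = 10+29 = 39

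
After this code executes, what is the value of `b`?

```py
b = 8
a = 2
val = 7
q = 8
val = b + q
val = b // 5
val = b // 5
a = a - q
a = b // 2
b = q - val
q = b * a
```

7

val = 8+8 = 16
val = 8//5 = 1
val = 8//5 = 1
a = 2-8 = -6
a = 8//2 = 4
b = 8-1 = 7
q = 7*4 = 28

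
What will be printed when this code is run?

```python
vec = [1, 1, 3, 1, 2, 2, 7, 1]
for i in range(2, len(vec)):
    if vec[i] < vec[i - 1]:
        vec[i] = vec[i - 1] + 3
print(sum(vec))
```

65

i=2: 3>=1, unchanged → [1, 1, 3, 1, 2, 2, 7, 1]
i=3: 1<3, vec[3] = 3+3 = 6 → [1, 1, 3, 6, 2, 2, 7, 1]
i=4: 2<6, vec[4] = 6+3 = 9 → [1, 1, 3, 6, 9, 2, 7, 1]
i=5: 2<9, vec[5] = 9+3 = 12 → [1, 1, 3, 6, 9, 12, 7, 1]
i=6: 7<12, vec[6] = 12+3 = 15 → [1, 1, 3, 6, 9, 12, 15, 1]
i=7: 1<15, vec[7] = 15+3 = 18 → [1, 1, 3, 6, 9, 12, 15, 18]
sum = 65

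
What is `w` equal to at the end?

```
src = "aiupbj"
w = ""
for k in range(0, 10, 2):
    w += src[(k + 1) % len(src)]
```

k=0: add src[1]='i' → 'i'
k=2: add src[3]='p' → 'ip'
k=4: add src[5]='j' → 'ipj'
k=6: add src[1]='i' → 'ipji'
k=8: add src[3]='p' → 'ipjip'

'ipjip'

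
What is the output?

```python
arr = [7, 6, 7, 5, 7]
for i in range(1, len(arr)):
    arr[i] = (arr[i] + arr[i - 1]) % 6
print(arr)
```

[7, 1, 2, 1, 2]

i=1: arr[1] = (6+7)%6 = 1 → [7, 1, 7, 5, 7]
i=2: arr[2] = (7+1)%6 = 2 → [7, 1, 2, 5, 7]
i=3: arr[3] = (5+2)%6 = 1 → [7, 1, 2, 1, 7]
i=4: arr[4] = (7+1)%6 = 2 → [7, 1, 2, 1, 2]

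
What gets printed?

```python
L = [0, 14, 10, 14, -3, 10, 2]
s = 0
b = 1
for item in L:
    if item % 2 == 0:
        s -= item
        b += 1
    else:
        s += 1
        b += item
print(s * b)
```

-196

item=0: even, s = 0-0 = 0; b=2
item=14: even, s = 0-14 = -14; b=3
item=10: even, s = (-14)-10 = -24; b=4
item=14: even, s = (-24)-14 = -38; b=5
item=-3: not even, s = (-38)+1 = -37; b=2
item=10: even, s = (-37)-10 = -47; b=3
item=2: even, s = (-47)-2 = -49; b=4
s*b = (-49)*4 = -196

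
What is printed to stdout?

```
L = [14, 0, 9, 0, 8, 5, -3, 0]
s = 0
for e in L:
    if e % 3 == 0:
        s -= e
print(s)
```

e=14: not %3==0
e=0: %3==0, s = 0-0 = 0
e=9: %3==0, s = 0-9 = -9
e=0: %3==0, s = (-9)-0 = -9
e=8: not %3==0
e=5: not %3==0
e=-3: %3==0, s = (-9)-(-3) = -6
e=0: %3==0, s = (-6)-0 = -6

-6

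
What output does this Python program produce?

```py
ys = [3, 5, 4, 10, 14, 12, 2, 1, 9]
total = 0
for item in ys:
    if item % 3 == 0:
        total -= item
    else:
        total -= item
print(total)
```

-60

item=3: %3==0, total = 0-3 = -3
item=5: not %3==0, total = (-3)-5 = -8
item=4: not %3==0, total = (-8)-4 = -12
item=10: not %3==0, total = (-12)-10 = -22
item=14: not %3==0, total = (-22)-14 = -36
item=12: %3==0, total = (-36)-12 = -48
item=2: not %3==0, total = (-48)-2 = -50
item=1: not %3==0, total = (-50)-1 = -51
item=9: %3==0, total = (-51)-9 = -60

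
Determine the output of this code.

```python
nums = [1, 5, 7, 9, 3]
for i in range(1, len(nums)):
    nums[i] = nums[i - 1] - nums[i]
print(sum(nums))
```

-57

i=1: nums[1] = 1-5 = -4 → [1, -4, 7, 9, 3]
i=2: nums[2] = (-4)-7 = -11 → [1, -4, -11, 9, 3]
i=3: nums[3] = (-11)-9 = -20 → [1, -4, -11, -20, 3]
i=4: nums[4] = (-20)-3 = -23 → [1, -4, -11, -20, -23]
sum = -57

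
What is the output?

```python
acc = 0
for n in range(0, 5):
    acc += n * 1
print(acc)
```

10

n=0: acc = 0+0*1 = 0
n=1: acc = 0+1*1 = 1
n=2: acc = 1+2*1 = 3
n=3: acc = 3+3*1 = 6
n=4: acc = 6+4*1 = 10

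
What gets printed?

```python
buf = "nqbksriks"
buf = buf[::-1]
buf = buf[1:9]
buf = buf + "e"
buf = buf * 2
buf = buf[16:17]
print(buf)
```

n

reverse → 'skirskbqn'
slice [1:9] → 'kirskbqn'
+ 'e' → 'kirskbqne'
repeat ×2 → 'kirskbqnekirskbqne'
slice [16:17] → 'n'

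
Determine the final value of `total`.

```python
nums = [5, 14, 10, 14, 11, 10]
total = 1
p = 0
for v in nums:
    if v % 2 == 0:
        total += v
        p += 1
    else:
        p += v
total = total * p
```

v=5: not even; p=5
v=14: even, total = 1+14 = 15; p=6
v=10: even, total = 15+10 = 25; p=7
v=14: even, total = 25+14 = 39; p=8
v=11: not even; p=19
v=10: even, total = 39+10 = 49; p=20
total*p = 49*20 = 980

980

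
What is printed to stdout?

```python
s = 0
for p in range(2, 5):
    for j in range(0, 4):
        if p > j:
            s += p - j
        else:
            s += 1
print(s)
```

p=2,j=0: 2>0, s = 0+2 = 2
p=2,j=1: 2>1, s = 2+1 = 3
p=2,j=2: not 2>2, s = 3+1 = 4
p=2,j=3: not 2>3, s = 4+1 = 5
p=3,j=0: 3>0, s = 5+3 = 8
p=3,j=1: 3>1, s = 8+2 = 10
p=3,j=2: 3>2, s = 10+1 = 11
p=3,j=3: not 3>3, s = 11+1 = 12
p=4,j=0: 4>0, s = 12+4 = 16
p=4,j=1: 4>1, s = 16+3 = 19
p=4,j=2: 4>2, s = 19+2 = 21
p=4,j=3: 4>3, s = 21+1 = 22

22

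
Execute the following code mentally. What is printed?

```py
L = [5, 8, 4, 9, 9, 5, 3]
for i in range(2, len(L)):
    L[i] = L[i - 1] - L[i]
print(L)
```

[5, 8, 4, -5, -14, -19, -22]

i=2: L[2] = 8-4 = 4 → [5, 8, 4, 9, 9, 5, 3]
i=3: L[3] = 4-9 = -5 → [5, 8, 4, -5, 9, 5, 3]
i=4: L[4] = (-5)-9 = -14 → [5, 8, 4, -5, -14, 5, 3]
i=5: L[5] = (-14)-5 = -19 → [5, 8, 4, -5, -14, -19, 3]
i=6: L[6] = (-19)-3 = -22 → [5, 8, 4, -5, -14, -19, -22]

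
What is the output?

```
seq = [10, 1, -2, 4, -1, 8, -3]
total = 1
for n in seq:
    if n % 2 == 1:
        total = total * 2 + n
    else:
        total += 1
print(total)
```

n=10: not odd, total = 1+1 = 2
n=1: odd, total = 2*2+1 = 5
n=-2: not odd, total = 5+1 = 6
n=4: not odd, total = 6+1 = 7
n=-1: odd, total = 7*2+(-1) = 13
n=8: not odd, total = 13+1 = 14
n=-3: odd, total = 14*2+(-3) = 25

25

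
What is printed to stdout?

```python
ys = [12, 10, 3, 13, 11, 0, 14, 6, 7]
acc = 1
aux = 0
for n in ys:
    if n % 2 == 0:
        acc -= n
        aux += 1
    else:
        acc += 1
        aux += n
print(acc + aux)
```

n=12: even, acc = 1-12 = -11; aux=1
n=10: even, acc = (-11)-10 = -21; aux=2
n=3: not even, acc = (-21)+1 = -20; aux=5
n=13: not even, acc = (-20)+1 = -19; aux=18
n=11: not even, acc = (-19)+1 = -18; aux=29
n=0: even, acc = (-18)-0 = -18; aux=30
n=14: even, acc = (-18)-14 = -32; aux=31
n=6: even, acc = (-32)-6 = -38; aux=32
n=7: not even, acc = (-38)+1 = -37; aux=39
acc+aux = (-37)+39 = 2

2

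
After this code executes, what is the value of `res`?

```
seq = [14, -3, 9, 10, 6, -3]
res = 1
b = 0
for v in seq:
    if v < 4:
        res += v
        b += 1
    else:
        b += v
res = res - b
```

v=14: not <4; b=14
v=-3: <4, res = 1+(-3) = -2; b=15
v=9: not <4; b=24
v=10: not <4; b=34
v=6: not <4; b=40
v=-3: <4, res = (-2)+(-3) = -5; b=41
res-b = (-5)-41 = -46

-46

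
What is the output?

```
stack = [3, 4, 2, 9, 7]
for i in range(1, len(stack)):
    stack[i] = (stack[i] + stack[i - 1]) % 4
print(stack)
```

[3, 3, 1, 2, 1]

i=1: stack[1] = (4+3)%4 = 3 → [3, 3, 2, 9, 7]
i=2: stack[2] = (2+3)%4 = 1 → [3, 3, 1, 9, 7]
i=3: stack[3] = (9+1)%4 = 2 → [3, 3, 1, 2, 7]
i=4: stack[4] = (7+2)%4 = 1 → [3, 3, 1, 2, 1]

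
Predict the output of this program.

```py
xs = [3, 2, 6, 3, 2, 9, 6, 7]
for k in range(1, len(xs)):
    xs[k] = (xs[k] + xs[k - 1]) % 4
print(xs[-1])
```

2

k=1: xs[1] = (2+3)%4 = 1 → [3, 1, 6, 3, 2, 9, 6, 7]
k=2: xs[2] = (6+1)%4 = 3 → [3, 1, 3, 3, 2, 9, 6, 7]
k=3: xs[3] = (3+3)%4 = 2 → [3, 1, 3, 2, 2, 9, 6, 7]
k=4: xs[4] = (2+2)%4 = 0 → [3, 1, 3, 2, 0, 9, 6, 7]
k=5: xs[5] = (9+0)%4 = 1 → [3, 1, 3, 2, 0, 1, 6, 7]
k=6: xs[6] = (6+1)%4 = 3 → [3, 1, 3, 2, 0, 1, 3, 7]
k=7: xs[7] = (7+3)%4 = 2 → [3, 1, 3, 2, 0, 1, 3, 2]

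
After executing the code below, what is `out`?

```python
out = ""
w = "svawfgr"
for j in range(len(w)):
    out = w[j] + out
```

'rgfwavs'

j=0: prepend 's' → 's'
j=1: prepend 'v' → 'vs'
j=2: prepend 'a' → 'avs'
j=3: prepend 'w' → 'wavs'
j=4: prepend 'f' → 'fwavs'
j=5: prepend 'g' → 'gfwavs'
j=6: prepend 'r' → 'rgfwavs'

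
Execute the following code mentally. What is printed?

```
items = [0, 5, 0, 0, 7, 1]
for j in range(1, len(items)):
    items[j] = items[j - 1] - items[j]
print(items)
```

j=1: items[1] = 0-5 = -5 → [0, -5, 0, 0, 7, 1]
j=2: items[2] = (-5)-0 = -5 → [0, -5, -5, 0, 7, 1]
j=3: items[3] = (-5)-0 = -5 → [0, -5, -5, -5, 7, 1]
j=4: items[4] = (-5)-7 = -12 → [0, -5, -5, -5, -12, 1]
j=5: items[5] = (-12)-1 = -13 → [0, -5, -5, -5, -12, -13]

[0, -5, -5, -5, -12, -13]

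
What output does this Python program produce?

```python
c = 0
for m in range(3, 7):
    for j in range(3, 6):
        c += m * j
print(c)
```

216

m=3,j=3: c = 0+9 = 9
m=3,j=4: c = 9+12 = 21
m=3,j=5: c = 21+15 = 36
m=4,j=3: c = 36+12 = 48
m=4,j=4: c = 48+16 = 64
m=4,j=5: c = 64+20 = 84
m=5,j=3: c = 84+15 = 99
m=5,j=4: c = 99+20 = 119
m=5,j=5: c = 119+25 = 144
m=6,j=3: c = 144+18 = 162
m=6,j=4: c = 162+24 = 186
m=6,j=5: c = 186+30 = 216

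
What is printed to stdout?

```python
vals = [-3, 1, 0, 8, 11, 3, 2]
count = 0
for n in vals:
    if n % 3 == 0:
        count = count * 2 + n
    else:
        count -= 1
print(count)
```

-18

n=-3: %3==0, count = 0*2+(-3) = -3
n=1: not %3==0, count = (-3)-1 = -4
n=0: %3==0, count = (-4)*2+0 = -8
n=8: not %3==0, count = (-8)-1 = -9
n=11: not %3==0, count = (-9)-1 = -10
n=3: %3==0, count = (-10)*2+3 = -17
n=2: not %3==0, count = (-17)-1 = -18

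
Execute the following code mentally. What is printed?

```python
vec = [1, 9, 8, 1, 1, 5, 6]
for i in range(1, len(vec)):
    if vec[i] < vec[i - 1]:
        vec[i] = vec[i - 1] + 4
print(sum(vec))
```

115

i=1: 9>=1, unchanged → [1, 9, 8, 1, 1, 5, 6]
i=2: 8<9, vec[2] = 9+4 = 13 → [1, 9, 13, 1, 1, 5, 6]
i=3: 1<13, vec[3] = 13+4 = 17 → [1, 9, 13, 17, 1, 5, 6]
i=4: 1<17, vec[4] = 17+4 = 21 → [1, 9, 13, 17, 21, 5, 6]
i=5: 5<21, vec[5] = 21+4 = 25 → [1, 9, 13, 17, 21, 25, 6]
i=6: 6<25, vec[6] = 25+4 = 29 → [1, 9, 13, 17, 21, 25, 29]
sum = 115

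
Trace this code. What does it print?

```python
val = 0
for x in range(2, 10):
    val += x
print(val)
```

44

x=2: val = 0+2 = 2
x=3: val = 2+3 = 5
x=4: val = 5+4 = 9
x=5: val = 9+5 = 14
x=6: val = 14+6 = 20
x=7: val = 20+7 = 27
x=8: val = 27+8 = 35
x=9: val = 35+9 = 44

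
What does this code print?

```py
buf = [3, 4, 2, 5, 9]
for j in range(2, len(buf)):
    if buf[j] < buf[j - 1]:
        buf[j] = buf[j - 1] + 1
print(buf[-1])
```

j=2: 2<4, buf[2] = 4+1 = 5 → [3, 4, 5, 5, 9]
j=3: 5>=5, unchanged → [3, 4, 5, 5, 9]
j=4: 9>=5, unchanged → [3, 4, 5, 5, 9]

9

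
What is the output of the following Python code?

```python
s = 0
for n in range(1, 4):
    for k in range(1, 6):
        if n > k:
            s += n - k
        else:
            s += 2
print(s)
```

n=1,k=1: not 1>1, s = 0+2 = 2
n=1,k=2: not 1>2, s = 2+2 = 4
n=1,k=3: not 1>3, s = 4+2 = 6
n=1,k=4: not 1>4, s = 6+2 = 8
n=1,k=5: not 1>5, s = 8+2 = 10
n=2,k=1: 2>1, s = 10+1 = 11
n=2,k=2: not 2>2, s = 11+2 = 13
n=2,k=3: not 2>3, s = 13+2 = 15
n=2,k=4: not 2>4, s = 15+2 = 17
n=2,k=5: not 2>5, s = 17+2 = 19
n=3,k=1: 3>1, s = 19+2 = 21
n=3,k=2: 3>2, s = 21+1 = 22
n=3,k=3: not 3>3, s = 22+2 = 24
n=3,k=4: not 3>4, s = 24+2 = 26
n=3,k=5: not 3>5, s = 26+2 = 28

28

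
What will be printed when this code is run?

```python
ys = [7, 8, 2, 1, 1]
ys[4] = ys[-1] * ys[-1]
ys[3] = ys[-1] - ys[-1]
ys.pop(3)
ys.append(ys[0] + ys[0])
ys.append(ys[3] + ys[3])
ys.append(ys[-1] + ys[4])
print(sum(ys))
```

50

ys[4] = ys[-1]*ys[-1] = 1*1 = 1 → [7, 8, 2, 1, 1]
ys[3] = ys[-1]-ys[-1] = 1-1 = 0 → [7, 8, 2, 0, 1]
pop(3) removes 0 → [7, 8, 2, 1]
append ys[0]+ys[0] = 7+7 = 14 → [7, 8, 2, 1, 14]
append ys[3]+ys[3] = 1+1 = 2 → [7, 8, 2, 1, 14, 2]
append ys[-1]+ys[4] = 2+14 = 16 → [7, 8, 2, 1, 14, 2, 16]
sum = 50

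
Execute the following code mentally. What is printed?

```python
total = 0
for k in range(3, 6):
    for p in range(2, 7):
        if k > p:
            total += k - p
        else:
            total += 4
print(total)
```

k=3,p=2: 3>2, total = 0+1 = 1
k=3,p=3: not 3>3, total = 1+4 = 5
k=3,p=4: not 3>4, total = 5+4 = 9
k=3,p=5: not 3>5, total = 9+4 = 13
k=3,p=6: not 3>6, total = 13+4 = 17
k=4,p=2: 4>2, total = 17+2 = 19
k=4,p=3: 4>3, total = 19+1 = 20
k=4,p=4: not 4>4, total = 20+4 = 24
k=4,p=5: not 4>5, total = 24+4 = 28
k=4,p=6: not 4>6, total = 28+4 = 32
k=5,p=2: 5>2, total = 32+3 = 35
k=5,p=3: 5>3, total = 35+2 = 37
k=5,p=4: 5>4, total = 37+1 = 38
k=5,p=5: not 5>5, total = 38+4 = 42
k=5,p=6: not 5>6, total = 42+4 = 46

46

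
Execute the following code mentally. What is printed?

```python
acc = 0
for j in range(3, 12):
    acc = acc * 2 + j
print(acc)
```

j=3: acc = 0*2+3 = 3
j=4: acc = 3*2+4 = 10
j=5: acc = 10*2+5 = 25
j=6: acc = 25*2+6 = 56
j=7: acc = 56*2+7 = 119
j=8: acc = 119*2+8 = 246
j=9: acc = 246*2+9 = 501
j=10: acc = 501*2+10 = 1012
j=11: acc = 1012*2+11 = 2035

2035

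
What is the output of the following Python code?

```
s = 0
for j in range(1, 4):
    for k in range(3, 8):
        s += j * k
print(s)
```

j=1,k=3: s = 0+3 = 3
j=1,k=4: s = 3+4 = 7
j=1,k=5: s = 7+5 = 12
j=1,k=6: s = 12+6 = 18
j=1,k=7: s = 18+7 = 25
j=2,k=3: s = 25+6 = 31
j=2,k=4: s = 31+8 = 39
j=2,k=5: s = 39+10 = 49
j=2,k=6: s = 49+12 = 61
j=2,k=7: s = 61+14 = 75
j=3,k=3: s = 75+9 = 84
j=3,k=4: s = 84+12 = 96
j=3,k=5: s = 96+15 = 111
j=3,k=6: s = 111+18 = 129
j=3,k=7: s = 129+21 = 150

150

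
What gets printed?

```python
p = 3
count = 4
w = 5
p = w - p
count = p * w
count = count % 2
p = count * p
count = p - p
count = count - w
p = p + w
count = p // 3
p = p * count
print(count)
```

p = 5-3 = 2
count = 2*5 = 10
count = 10%2 = 0
p = 0*2 = 0
count = 0-0 = 0
count = 0-5 = -5
p = 0+5 = 5
count = 5//3 = 1
p = 5*1 = 5

1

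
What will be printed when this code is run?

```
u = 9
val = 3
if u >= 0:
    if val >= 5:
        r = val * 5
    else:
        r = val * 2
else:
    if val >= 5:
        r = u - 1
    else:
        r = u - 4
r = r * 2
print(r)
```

u=9, val=3
u >= 0 is True; val >= 5 is False
→ r = val * 2 = 6
r = 6*2 = 12

12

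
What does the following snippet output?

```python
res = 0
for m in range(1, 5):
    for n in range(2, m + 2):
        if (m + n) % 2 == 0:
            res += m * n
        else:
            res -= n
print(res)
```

m=1,n=2: odd sum, res = 0-2 = -2
m=2,n=2: even sum, res = (-2)+4 = 2
m=2,n=3: odd sum, res = 2-3 = -1
m=3,n=2: odd sum, res = (-1)-2 = -3
m=3,n=3: even sum, res = (-3)+9 = 6
m=3,n=4: odd sum, res = 6-4 = 2
m=4,n=2: even sum, res = 2+8 = 10
m=4,n=3: odd sum, res = 10-3 = 7
m=4,n=4: even sum, res = 7+16 = 23
m=4,n=5: odd sum, res = 23-5 = 18

18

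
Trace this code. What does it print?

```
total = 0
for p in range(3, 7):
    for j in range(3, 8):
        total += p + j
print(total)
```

p=3,j=3: total = 0+6 = 6
p=3,j=4: total = 6+7 = 13
p=3,j=5: total = 13+8 = 21
p=3,j=6: total = 21+9 = 30
p=3,j=7: total = 30+10 = 40
p=4,j=3: total = 40+7 = 47
p=4,j=4: total = 47+8 = 55
p=4,j=5: total = 55+9 = 64
p=4,j=6: total = 64+10 = 74
p=4,j=7: total = 74+11 = 85
p=5,j=3: total = 85+8 = 93
p=5,j=4: total = 93+9 = 102
p=5,j=5: total = 102+10 = 112
p=5,j=6: total = 112+11 = 123
p=5,j=7: total = 123+12 = 135
p=6,j=3: total = 135+9 = 144
p=6,j=4: total = 144+10 = 154
p=6,j=5: total = 154+11 = 165
p=6,j=6: total = 165+12 = 177
p=6,j=7: total = 177+13 = 190

190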